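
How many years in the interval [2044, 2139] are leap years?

Years divisible by 4: 2044, 2048, …, 2136 — 24 in all.
Of these, 2100 is divisible by 100 but not 400, so not leap.
Leap years: 24 − 1 = 23.

23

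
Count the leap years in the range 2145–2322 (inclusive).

Years divisible by 4: 2148, 2152, …, 2320 — 44 in all.
Of these, 2200, 2300 are divisible by 100 but not 400, so not leap.
Leap years: 44 − 2 = 42.

42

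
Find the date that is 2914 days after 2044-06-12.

2052-06-04

Count 2914 days after June 12, 2044:
From June 12, 2044 to June 12, 2051: 7 years, of which 1 contains a Feb 29 — 6×365 + 1×366 = 2556 days.
June 2051: 30 − 12 = 18 days remain.
Then 11 full months totalling 336 days.
June 1–4, 2052: 4 days.
Residual: 358 days.
Total: 2914 days.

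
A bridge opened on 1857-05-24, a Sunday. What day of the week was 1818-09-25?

Count forward from the earlier date (September 25, 1818) to the later (May 24, 1857):
From September 25, 1818 to September 25, 1856: 38 years, of which 10 contain a Feb 29 — 28×365 + 10×366 = 13880 days.
September 1856: 30 − 25 = 5 days remain.
Then October (31), November (30), December (31), January (31), February 1857 (28), March (31), April (30): 31 + 30 + 31 + 31 + 28 + 31 + 30 = 212 days.
May 1–24, 1857: 24 days.
Residual: 241 days.
Total: 14121 days.
14121 mod 7 = 2, so 2 days before Sunday is Friday.

Friday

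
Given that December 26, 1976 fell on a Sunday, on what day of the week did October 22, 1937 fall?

Count forward from the earlier date (October 22, 1937) to the later (December 26, 1976):
From October 22, 1937 to October 22, 1976: 39 years, of which 10 contain a Feb 29 — 29×365 + 10×366 = 14245 days.
October 1976: 31 − 22 = 9 days remain.
Then November (30): 30 days.
December 1–26, 1976: 26 days.
Residual: 65 days.
Total: 14310 days.
14310 mod 7 = 2, so 2 days before Sunday is Friday.

Friday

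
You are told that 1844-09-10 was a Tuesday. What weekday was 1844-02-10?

Saturday

Count forward from the earlier date (February 10, 1844) to the later (September 10, 1844):
February 1844: 29 − 10 = 19 days remain (1844 is a leap year, so February has 29 days).
Then March (31), April (30), May (31), June (30), July (31), August (31): 31 + 30 + 31 + 30 + 31 + 31 = 184 days.
September 1–10, 1844: 10 days.
Total: 19 + 184 + 10 = 213 days.
213 mod 7 = 3, so 3 days before Tuesday is Saturday.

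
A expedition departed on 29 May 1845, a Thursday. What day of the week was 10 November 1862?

Monday

From May 29, 1845 to May 29, 1862: 17 years, of which 4 contain a Feb 29 — 13×365 + 4×366 = 6209 days.
May 1862: 31 − 29 = 2 days remain.
Then June (30), July (31), August (31), September (30), October (31): 30 + 31 + 31 + 30 + 31 = 153 days.
November 1–10, 1862: 10 days.
Residual: 165 days.
Total: 6374 days.
6374 mod 7 = 4, so 4 days after Thursday is Monday.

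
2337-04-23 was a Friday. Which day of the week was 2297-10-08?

Count forward from the earlier date (October 8, 2297) to the later (April 23, 2337):
Day-of-year of October 8, 2297: 281.
Day-of-year of April 23, 2337: 113.
2297 has 365 days, so 365 − 281 = 84 days remain in 2297.
Full years 2298–2336: 30 common + 9 leap = 30×365 + 9×366 = 14244 days.
Total: 84 + 14244 + 113 = 14441 days.
14441 is a multiple of 7, so 2297-10-08 falls on the same weekday: Friday.

Friday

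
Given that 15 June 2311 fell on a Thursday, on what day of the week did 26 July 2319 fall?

Saturday

Day-of-year of June 15, 2311: 166.
Day-of-year of July 26, 2319: 207.
2311 has 365 days, so 365 − 166 = 199 days remain in 2311.
Full years 2312–2318: 5 common + 2 leap = 5×365 + 2×366 = 2557 days.
Total: 199 + 2557 + 207 = 2963 days.
2963 mod 7 = 2, so 2 days after Thursday is Saturday.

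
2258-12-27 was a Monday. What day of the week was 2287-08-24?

Wednesday

Day-of-year of December 27, 2258: 361.
Day-of-year of August 24, 2287: 236.
2258 has 365 days, so 365 − 361 = 4 days remain in 2258.
Full years 2259–2286: 21 common + 7 leap = 21×365 + 7×366 = 10227 days.
Total: 4 + 10227 + 236 = 10467 days.
10467 mod 7 = 2, so 2 days after Monday is Wednesday.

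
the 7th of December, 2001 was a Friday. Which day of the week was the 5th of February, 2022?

From December 7, 2001 to December 7, 2021: 20 years, of which 5 contain a Feb 29 — 15×365 + 5×366 = 7305 days.
December 2021: 31 − 7 = 24 days remain.
Then January (31): 31 days.
February 1–5, 2022: 5 days (2022 is not a leap year).
Residual: 60 days.
Total: 7365 days.
7365 mod 7 = 1, so 1 day after Friday is Saturday.

Saturday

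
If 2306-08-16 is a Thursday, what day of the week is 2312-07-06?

August 16, 2306 → August 16, 2307: 365 days.
August 16, 2307 → August 16, 2308: 366 days (2308 is a leap year).
August 16, 2308 → August 16, 2309: 365 days.
August 16, 2309 → August 16, 2310: 365 days.
August 16, 2310 → August 16, 2311: 365 days.
August 2311: 31 − 16 = 15 days remain.
Then 10 full months totalling 304 days.
July 1–6, 2312: 6 days.
Residual: 325 days.
Total: 2151 days.
2151 mod 7 = 2, so 2 days after Thursday is Saturday.

Saturday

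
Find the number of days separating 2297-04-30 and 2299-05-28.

April 30, 2297 → April 30, 2298: 365 days.
April 30, 2298 → April 30, 2299: 365 days.
April 2299: 30 − 30 = 0 days remain.
May 1–28, 2299: 28 days.
Residual: 28 days.
Total: 758 days.

758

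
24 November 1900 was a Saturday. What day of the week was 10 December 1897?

Count forward from the earlier date (December 10, 1897) to the later (November 24, 1900):
December 10, 1897 → December 10, 1898: 365 days.
December 10, 1898 → December 10, 1899: 365 days.
December 1899: 31 − 10 = 21 days remain.
Then 10 full months totalling 304 days.
November 1–24, 1900: 24 days.
Residual: 349 days.
Total: 1079 days.
1079 mod 7 = 1, so 1 day before Saturday is Friday.

Friday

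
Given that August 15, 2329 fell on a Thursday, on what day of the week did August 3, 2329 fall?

Count forward from the earlier date (August 3, 2329) to the later (August 15, 2329):
Within August 2329: 15 − 3 = 12 days.
12 mod 7 = 5, so 5 days before Thursday is Saturday.

Saturday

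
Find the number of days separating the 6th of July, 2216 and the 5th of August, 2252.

Day-of-year of July 6, 2216: 188.
Day-of-year of August 5, 2252: 218.
2216 has 366 days, so 366 − 188 = 178 days remain in 2216.
Full years 2217–2251: 27 common + 8 leap = 27×365 + 8×366 = 12783 days.
Total: 178 + 12783 + 218 = 13179 days.

13179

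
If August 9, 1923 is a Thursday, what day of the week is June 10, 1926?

Thursday

August 9, 1923 → August 9, 1924: 366 days (1924 is a leap year).
August 9, 1924 → August 9, 1925: 365 days.
August 1925: 31 − 9 = 22 days remain.
Then 9 full months totalling 273 days.
June 1–10, 1926: 10 days.
Residual: 305 days.
Total: 1036 days.
1036 is a multiple of 7, so June 10, 1926 falls on the same weekday: Thursday.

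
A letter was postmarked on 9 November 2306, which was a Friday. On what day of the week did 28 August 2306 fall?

Count forward from the earlier date (August 28, 2306) to the later (November 9, 2306):
August 2306: 31 − 28 = 3 days remain.
Then September (30), October (31): 30 + 31 = 61 days.
November 1–9, 2306: 9 days.
Total: 3 + 61 + 9 = 73 days.
73 mod 7 = 3, so 3 days before Friday is Tuesday.

Tuesday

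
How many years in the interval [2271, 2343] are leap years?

Years divisible by 4: 2272, 2276, …, 2340 — 18 in all.
Of these, 2300 is divisible by 100 but not 400, so not leap.
Leap years: 18 − 1 = 17.

17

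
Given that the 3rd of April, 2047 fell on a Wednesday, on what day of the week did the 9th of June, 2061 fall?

Thursday

From April 3, 2047 to April 3, 2061: 14 years, of which 4 contain a Feb 29 — 10×365 + 4×366 = 5114 days.
April 2061: 30 − 3 = 27 days remain.
Then May (31): 31 days.
June 1–9, 2061: 9 days.
Residual: 67 days.
Total: 5181 days.
5181 mod 7 = 1, so 1 day after Wednesday is Thursday.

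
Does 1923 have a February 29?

1923 is not a leap year.

No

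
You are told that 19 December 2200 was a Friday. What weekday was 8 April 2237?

From December 19, 2200 to December 19, 2236: 36 years, of which 9 contain a Feb 29 — 27×365 + 9×366 = 13149 days.
December 2236: 31 − 19 = 12 days remain.
Then January (31), February 2237 (28), March (31): 31 + 28 + 31 = 90 days.
April 1–8, 2237: 8 days.
Residual: 110 days.
Total: 13259 days.
13259 mod 7 = 1, so 1 day after Friday is Saturday.

Saturday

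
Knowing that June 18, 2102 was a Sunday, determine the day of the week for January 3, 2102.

Tuesday

Count forward from the earlier date (January 3, 2102) to the later (June 18, 2102):
January 2102: 31 − 3 = 28 days remain.
Then February 2102 (28), March (31), April (30), May (31): 28 + 31 + 30 + 31 = 120 days.
June 1–18, 2102: 18 days.
Total: 28 + 120 + 18 = 166 days.
166 mod 7 = 5, so 5 days before Sunday is Tuesday.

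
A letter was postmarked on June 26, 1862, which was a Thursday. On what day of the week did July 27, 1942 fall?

Day-of-year of June 26, 1862: 177.
Day-of-year of July 27, 1942: 208.
1862 has 365 days, so 365 − 177 = 188 days remain in 1862.
Full years 1863–1941: 60 common + 19 leap = 60×365 + 19×366 = 28854 days.
Total: 188 + 28854 + 208 = 29250 days.
29250 mod 7 = 4, so 4 days after Thursday is Monday.

Monday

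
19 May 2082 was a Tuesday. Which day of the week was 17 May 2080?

Friday

Count forward from the earlier date (May 17, 2080) to the later (May 19, 2082):
May 17, 2080 → May 17, 2081: 365 days.
May 17, 2081 → May 17, 2082: 365 days.
Within May 2082: 19 − 17 = 2 days.
Total: 732 days.
732 mod 7 = 4, so 4 days before Tuesday is Friday.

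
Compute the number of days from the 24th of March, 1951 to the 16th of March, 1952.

Day-of-year of March 24, 1951: 83.
Day-of-year of March 16, 1952: 76.
1951 has 365 days, so 365 − 83 = 282 days remain in 1951.
Total: 282 + 76 = 358 days.

358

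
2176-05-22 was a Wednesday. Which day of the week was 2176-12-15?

May 2176: 31 − 22 = 9 days remain.
Then June (30), July (31), August (31), September (30), October (31), November (30): 30 + 31 + 31 + 30 + 31 + 30 = 183 days.
December 1–15, 2176: 15 days.
Total: 9 + 183 + 15 = 207 days.
207 mod 7 = 4, so 4 days after Wednesday is Sunday.

Sunday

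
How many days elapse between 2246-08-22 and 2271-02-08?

From August 22, 2246 to August 22, 2270: 24 years, of which 6 contain a Feb 29 — 18×365 + 6×366 = 8766 days.
August 2270: 31 − 22 = 9 days remain.
Then September (30), October (31), November (30), December (31), January (31): 30 + 31 + 30 + 31 + 31 = 153 days.
February 1–8, 2271: 8 days (2271 is not a leap year).
Residual: 170 days.
Total: 8936 days.

8936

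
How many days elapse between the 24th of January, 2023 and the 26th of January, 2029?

2194

January 24, 2023 → January 24, 2024: 365 days.
January 24, 2024 → January 24, 2025: 366 days (2024 is a leap year).
January 24, 2025 → January 24, 2026: 365 days.
January 24, 2026 → January 24, 2027: 365 days.
January 24, 2027 → January 24, 2028: 365 days.
January 24, 2028 → January 24, 2029: 366 days (2028 is a leap year).
Within January 2029: 26 − 24 = 2 days.
Total: 2194 days.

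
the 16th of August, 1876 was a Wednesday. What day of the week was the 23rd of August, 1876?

Wednesday

Within August 1876: 23 − 16 = 7 days.
7 is a multiple of 7, so the 23rd of August, 1876 falls on the same weekday: Wednesday.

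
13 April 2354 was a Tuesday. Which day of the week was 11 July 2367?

Day-of-year of April 13, 2354: 103.
Day-of-year of July 11, 2367: 192.
2354 has 365 days, so 365 − 103 = 262 days remain in 2354.
Full years 2355–2366: 9 common + 3 leap = 9×365 + 3×366 = 4383 days.
Total: 262 + 4383 + 192 = 4837 days.
4837 is a multiple of 7, so 11 July 2367 falls on the same weekday: Tuesday.

Tuesday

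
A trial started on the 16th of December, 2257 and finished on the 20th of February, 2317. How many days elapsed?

21615

Day-of-year of December 16, 2257: 350.
Day-of-year of February 20, 2317: 51.
2257 has 365 days, so 365 − 350 = 15 days remain in 2257.
Full years 2258–2316: 45 common + 14 leap = 45×365 + 14×366 = 21549 days.
Total: 15 + 21549 + 51 = 21615 days.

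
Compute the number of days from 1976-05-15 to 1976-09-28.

136

May 1976: 31 − 15 = 16 days remain.
Then June (30), July (31), August (31): 30 + 31 + 31 = 92 days.
September 1–28, 1976: 28 days.
Total: 16 + 92 + 28 = 136 days.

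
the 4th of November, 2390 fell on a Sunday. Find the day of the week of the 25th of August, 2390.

Saturday

Count forward from the earlier date (August 25, 2390) to the later (November 4, 2390):
August 2390: 31 − 25 = 6 days remain.
Then September (30), October (31): 30 + 31 = 61 days.
November 1–4, 2390: 4 days.
Total: 6 + 61 + 4 = 71 days.
71 mod 7 = 1, so 1 day before Sunday is Saturday.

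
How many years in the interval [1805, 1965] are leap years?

Years divisible by 4: 1808, 1812, …, 1964 — 40 in all.
Of these, 1900 is divisible by 100 but not 400, so not leap.
Leap years: 40 − 1 = 39.

39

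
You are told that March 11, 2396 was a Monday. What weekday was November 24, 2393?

Wednesday

Count forward from the earlier date (November 24, 2393) to the later (March 11, 2396):
Day-of-year of November 24, 2393: 328.
Day-of-year of March 11, 2396: 71.
2393 has 365 days, so 365 − 328 = 37 days remain in 2393.
Full years: 2394: 365; 2395: 365. Sum = 730.
Total: 37 + 730 + 71 = 838 days.
838 mod 7 = 5, so 5 days before Monday is Wednesday.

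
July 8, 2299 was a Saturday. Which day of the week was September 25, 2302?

July 8, 2299 → July 8, 2300: 365 days (2300 is not a leap year (divisible by 100 but not 400)).
July 8, 2300 → July 8, 2301: 365 days.
July 8, 2301 → July 8, 2302: 365 days.
July 2302: 31 − 8 = 23 days remain.
Then August (31): 31 days.
September 1–25, 2302: 25 days.
Residual: 79 days.
Total: 1174 days.
1174 mod 7 = 5, so 5 days after Saturday is Thursday.

Thursday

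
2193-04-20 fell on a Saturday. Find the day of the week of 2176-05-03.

Friday

Count forward from the earlier date (May 3, 2176) to the later (April 20, 2193):
Day-of-year of May 3, 2176: 124.
Day-of-year of April 20, 2193: 110.
2176 has 366 days, so 366 − 124 = 242 days remain in 2176.
Full years 2177–2192: 12 common + 4 leap = 12×365 + 4×366 = 5844 days.
Total: 242 + 5844 + 110 = 6196 days.
6196 mod 7 = 1, so 1 day before Saturday is Friday.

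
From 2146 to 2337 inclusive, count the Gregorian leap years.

46

Years divisible by 4: 2148, 2152, …, 2336 — 48 in all.
Of these, 2200, 2300 are divisible by 100 but not 400, so not leap.
Leap years: 48 − 2 = 46.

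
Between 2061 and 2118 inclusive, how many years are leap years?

13

Years divisible by 4: 2064, 2068, …, 2116 — 14 in all.
Of these, 2100 is divisible by 100 but not 400, so not leap.
Leap years: 14 − 1 = 13.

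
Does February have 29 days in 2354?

2354 is not a leap year.

No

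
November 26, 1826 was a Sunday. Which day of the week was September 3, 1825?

Saturday

Count forward from the earlier date (September 3, 1825) to the later (November 26, 1826):
Day-of-year of September 3, 1825: 246.
Day-of-year of November 26, 1826: 330.
1825 has 365 days, so 365 − 246 = 119 days remain in 1825.
Total: 119 + 330 = 449 days.
449 mod 7 = 1, so 1 day before Sunday is Saturday.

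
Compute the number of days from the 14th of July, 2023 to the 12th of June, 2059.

13117

Day-of-year of July 14, 2023: 195.
Day-of-year of June 12, 2059: 163.
2023 has 365 days, so 365 − 195 = 170 days remain in 2023.
Full years 2024–2058: 26 common + 9 leap = 26×365 + 9×366 = 12784 days.
Total: 170 + 12784 + 163 = 13117 days.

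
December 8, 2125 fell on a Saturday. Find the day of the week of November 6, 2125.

Count forward from the earlier date (November 6, 2125) to the later (December 8, 2125):
November 2125: 30 − 6 = 24 days remain.
December 1–8, 2125: 8 days.
Total: 24 + 8 = 32 days.
32 mod 7 = 4, so 4 days before Saturday is Tuesday.

Tuesday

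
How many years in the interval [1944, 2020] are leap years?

20

Years divisible by 4: 1944, 1948, …, 2020 — 20 in all.
2000 is divisible by 400, so still leap.
No century exceptions apply. Count: 20.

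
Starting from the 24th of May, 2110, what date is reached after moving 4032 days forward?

the 7th of June, 2121

Count 4032 days after May 24, 2110:
From May 24, 2110 to May 24, 2121: 11 years, of which 3 contain a Feb 29 — 8×365 + 3×366 = 4018 days.
May 2121: 31 − 24 = 7 days remain.
June 1–7, 2121: 7 days.
Residual: 14 days.
Total: 4032 days.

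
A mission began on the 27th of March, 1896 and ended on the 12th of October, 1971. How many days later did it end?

From March 27, 1896 to March 27, 1971: 75 years, of which 17 contain a Feb 29 — 58×365 + 17×366 = 27392 days.
(1900 is not a leap year (divisible by 100 but not 400).)
March 1971: 31 − 27 = 4 days remain.
Then April (30), May (31), June (30), July (31), August (31), September (30): 30 + 31 + 30 + 31 + 31 + 30 = 183 days.
October 1–12, 1971: 12 days.
Residual: 199 days.
Total: 27591 days.

27591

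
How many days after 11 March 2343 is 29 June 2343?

110

March 2343: 31 − 11 = 20 days remain.
Then April (30), May (31): 30 + 31 = 61 days.
June 1–29, 2343: 29 days.
Total: 20 + 61 + 29 = 110 days.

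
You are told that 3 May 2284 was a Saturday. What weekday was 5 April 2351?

Day-of-year of May 3, 2284: 124.
Day-of-year of April 5, 2351: 95.
2284 has 366 days, so 366 − 124 = 242 days remain in 2284.
Full years 2285–2350: 51 common + 15 leap = 51×365 + 15×366 = 24105 days.
Total: 242 + 24105 + 95 = 24442 days.
24442 mod 7 = 5, so 5 days after Saturday is Thursday.

Thursday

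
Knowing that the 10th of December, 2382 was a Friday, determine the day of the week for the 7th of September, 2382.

Count forward from the earlier date (September 7, 2382) to the later (December 10, 2382):
September 2382: 30 − 7 = 23 days remain.
Then October (31), November (30): 31 + 30 = 61 days.
December 1–10, 2382: 10 days.
Total: 23 + 61 + 10 = 94 days.
94 mod 7 = 3, so 3 days before Friday is Tuesday.

Tuesday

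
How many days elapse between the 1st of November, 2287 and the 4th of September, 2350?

Day-of-year of November 1, 2287: 305.
Day-of-year of September 4, 2350: 247.
2287 has 365 days, so 365 − 305 = 60 days remain in 2287.
Full years 2288–2349: 47 common + 15 leap = 47×365 + 15×366 = 22645 days.
Total: 60 + 22645 + 247 = 22952 days.

22952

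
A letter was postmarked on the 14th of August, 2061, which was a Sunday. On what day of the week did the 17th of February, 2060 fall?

Tuesday

Count forward from the earlier date (February 17, 2060) to the later (August 14, 2061):
February 17, 2060 → February 17, 2061: 366 days (2060 is a leap year).
February 2061: 28 − 17 = 11 days remain (2061 is not a leap year, so February has 28 days).
Then March (31), April (30), May (31), June (30), July (31): 31 + 30 + 31 + 30 + 31 = 153 days.
August 1–14, 2061: 14 days.
Residual: 178 days.
Total: 544 days.
544 mod 7 = 5, so 5 days before Sunday is Tuesday.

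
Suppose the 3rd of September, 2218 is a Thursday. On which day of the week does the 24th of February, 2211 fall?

Count forward from the earlier date (February 24, 2211) to the later (September 3, 2218):
Day-of-year of February 24, 2211: 55.
Day-of-year of September 3, 2218: 246.
2211 has 365 days, so 365 − 55 = 310 days remain in 2211.
Full years: 2212: 366; 2213: 365; 2214: 365; 2215: 365; 2216: 366; 2217: 365. Sum = 2192.
Total: 310 + 2192 + 246 = 2748 days.
2748 mod 7 = 4, so 4 days before Thursday is Sunday.

Sunday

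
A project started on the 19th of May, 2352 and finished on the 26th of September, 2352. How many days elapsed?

May 2352: 31 − 19 = 12 days remain.
Then June (30), July (31), August (31): 30 + 31 + 31 = 92 days.
September 1–26, 2352: 26 days.
Total: 12 + 92 + 26 = 130 days.

130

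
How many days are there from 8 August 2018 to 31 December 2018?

August 2018: 31 − 8 = 23 days remain.
Then September (30), October (31), November (30): 30 + 31 + 30 = 91 days.
December 1–31, 2018: 31 days.
Total: 23 + 91 + 31 = 145 days.

145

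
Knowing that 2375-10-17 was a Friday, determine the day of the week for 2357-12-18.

Wednesday

Count forward from the earlier date (December 18, 2357) to the later (October 17, 2375):
From December 18, 2357 to December 18, 2374: 17 years, of which 4 contain a Feb 29 — 13×365 + 4×366 = 6209 days.
December 2374: 31 − 18 = 13 days remain.
Then 9 full months totalling 273 days.
October 1–17, 2375: 17 days.
Residual: 303 days.
Total: 6512 days.
6512 mod 7 = 2, so 2 days before Friday is Wednesday.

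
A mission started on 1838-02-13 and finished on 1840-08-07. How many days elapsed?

February 13, 1838 → February 13, 1839: 365 days.
February 13, 1839 → February 13, 1840: 365 days.
February 1840: 29 − 13 = 16 days remain (1840 is a leap year, so February has 29 days).
Then March (31), April (30), May (31), June (30), July (31): 31 + 30 + 31 + 30 + 31 = 153 days.
August 1–7, 1840: 7 days.
Residual: 176 days.
Total: 906 days.

906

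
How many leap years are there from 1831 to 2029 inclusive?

Years divisible by 4: 1832, 1836, …, 2028 — 50 in all.
Of these, 1900 is divisible by 100 but not 400, so not leap.
2000 is divisible by 400, so still leap.
Leap years: 50 − 1 = 49.

49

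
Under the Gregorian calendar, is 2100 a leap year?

No

2100 is not a leap year (divisible by 100 but not 400).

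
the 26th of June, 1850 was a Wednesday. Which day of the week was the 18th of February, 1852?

Day-of-year of June 26, 1850: 177.
Day-of-year of February 18, 1852: 49.
1850 has 365 days, so 365 − 177 = 188 days remain in 1850.
Full years: 1851: 365. Sum = 365.
Total: 188 + 365 + 49 = 602 days.
602 is a multiple of 7, so the 18th of February, 1852 falls on the same weekday: Wednesday.

Wednesday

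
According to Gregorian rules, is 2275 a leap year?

No

2275 is not a leap year.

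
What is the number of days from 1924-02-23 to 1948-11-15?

From February 23, 1924 to February 23, 1948: 24 years, of which 6 contain a Feb 29 — 18×365 + 6×366 = 8766 days.
February 1948: 29 − 23 = 6 days remain (1948 is a leap year, so February has 29 days).
Then March (31), April (30), May (31), June (30), July (31), August (31), September (30), October (31): 31 + 30 + 31 + 30 + 31 + 31 + 30 + 31 = 245 days.
November 1–15, 1948: 15 days.
Residual: 266 days.
Total: 9032 days.

9032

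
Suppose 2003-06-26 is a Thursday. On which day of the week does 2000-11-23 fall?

Thursday

Count forward from the earlier date (November 23, 2000) to the later (June 26, 2003):
November 23, 2000 → November 23, 2001: 365 days.
November 23, 2001 → November 23, 2002: 365 days.
November 2002: 30 − 23 = 7 days remain.
Then December (31), January (31), February 2003 (28), March (31), April (30), May (31): 31 + 31 + 28 + 31 + 30 + 31 = 182 days.
June 1–26, 2003: 26 days.
Residual: 215 days.
Total: 945 days.
945 is a multiple of 7, so 2000-11-23 falls on the same weekday: Thursday.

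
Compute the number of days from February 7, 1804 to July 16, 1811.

2716

From February 7, 1804 to February 7, 1811: 7 years, of which 2 contain a Feb 29 — 5×365 + 2×366 = 2557 days.
February 1811: 28 − 7 = 21 days remain (1811 is not a leap year, so February has 28 days).
Then March (31), April (30), May (31), June (30): 31 + 30 + 31 + 30 = 122 days.
July 1–16, 1811: 16 days.
Residual: 159 days.
Total: 2716 days.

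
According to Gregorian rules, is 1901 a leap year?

No

1901 is not a leap year.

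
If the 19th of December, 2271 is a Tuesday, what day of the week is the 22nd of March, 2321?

Tuesday

From December 19, 2271 to December 19, 2320: 49 years, of which 12 contain a Feb 29 — 37×365 + 12×366 = 17897 days.
(2300 is not a leap year (divisible by 100 but not 400).)
December 2320: 31 − 19 = 12 days remain.
Then January (31), February 2321 (28): 31 + 28 = 59 days.
March 1–22, 2321: 22 days.
Residual: 93 days.
Total: 17990 days.
17990 is a multiple of 7, so the 22nd of March, 2321 falls on the same weekday: Tuesday.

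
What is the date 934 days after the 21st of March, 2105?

the 11th of October, 2107

Count 934 days after March 21, 2105:
Day-of-year of March 21, 2105: 80.
Day-of-year of October 11, 2107: 284.
2105 has 365 days, so 365 − 80 = 285 days remain in 2105.
Full years: 2106: 365. Sum = 365.
Total: 285 + 365 + 284 = 934 days.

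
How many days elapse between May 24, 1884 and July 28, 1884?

65

May 1884: 31 − 24 = 7 days remain.
Then June (30): 30 days.
July 1–28, 1884: 28 days.
Total: 7 + 30 + 28 = 65 days.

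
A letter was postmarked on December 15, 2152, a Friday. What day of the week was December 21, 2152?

Within December 2152: 21 − 15 = 6 days.
6 mod 7 = 6, so 6 days after Friday is Thursday.

Thursday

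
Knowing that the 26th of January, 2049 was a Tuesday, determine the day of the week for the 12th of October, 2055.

Tuesday

Day-of-year of January 26, 2049: 26.
Day-of-year of October 12, 2055: 285.
2049 has 365 days, so 365 − 26 = 339 days remain in 2049.
Full years: 2050: 365; 2051: 365; 2052: 366; 2053: 365; 2054: 365. Sum = 1826.
Total: 339 + 1826 + 285 = 2450 days.
2450 is a multiple of 7, so the 12th of October, 2055 falls on the same weekday: Tuesday.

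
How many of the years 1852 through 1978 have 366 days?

31

Years divisible by 4: 1852, 1856, …, 1976 — 32 in all.
Of these, 1900 is divisible by 100 but not 400, so not leap.
Leap years: 32 − 1 = 31.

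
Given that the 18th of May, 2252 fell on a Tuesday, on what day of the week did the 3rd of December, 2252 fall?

Friday

May 2252: 31 − 18 = 13 days remain.
Then June (30), July (31), August (31), September (30), October (31), November (30): 30 + 31 + 31 + 30 + 31 + 30 = 183 days.
December 1–3, 2252: 3 days.
Total: 13 + 183 + 3 = 199 days.
199 mod 7 = 3, so 3 days after Tuesday is Friday.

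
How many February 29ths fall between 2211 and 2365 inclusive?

Years divisible by 4: 2212, 2216, …, 2364 — 39 in all.
Of these, 2300 is divisible by 100 but not 400, so not leap.
Leap years: 39 − 1 = 38.

38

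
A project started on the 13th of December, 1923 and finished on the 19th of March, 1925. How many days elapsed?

462

Day-of-year of December 13, 1923: 347.
Day-of-year of March 19, 1925: 78.
1923 has 365 days, so 365 − 347 = 18 days remain in 1923.
Full years: 1924: 366. Sum = 366.
Total: 18 + 366 + 78 = 462 days.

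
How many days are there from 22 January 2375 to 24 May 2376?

488

Day-of-year of January 22, 2375: 22.
Day-of-year of May 24, 2376: 145.
2375 has 365 days, so 365 − 22 = 343 days remain in 2375.
Total: 343 + 145 = 488 days.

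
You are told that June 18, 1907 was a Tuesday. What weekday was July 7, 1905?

Friday

Count forward from the earlier date (July 7, 1905) to the later (June 18, 1907):
Day-of-year of July 7, 1905: 188.
Day-of-year of June 18, 1907: 169.
1905 has 365 days, so 365 − 188 = 177 days remain in 1905.
Full years: 1906: 365. Sum = 365.
Total: 177 + 365 + 169 = 711 days.
711 mod 7 = 4, so 4 days before Tuesday is Friday.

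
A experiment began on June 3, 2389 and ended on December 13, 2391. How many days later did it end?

June 2389: 30 − 3 = 27 days remain.
Then 29 full months totalling 883 days.
December 1–13, 2391: 13 days.
Total: 27 + 883 + 13 = 923 days.

923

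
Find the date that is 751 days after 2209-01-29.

2211-02-19

Count 751 days after January 29, 2209:
Day-of-year of January 29, 2209: 29.
Day-of-year of February 19, 2211: 50.
2209 has 365 days, so 365 − 29 = 336 days remain in 2209.
Full years: 2210: 365. Sum = 365.
Total: 336 + 365 + 50 = 751 days.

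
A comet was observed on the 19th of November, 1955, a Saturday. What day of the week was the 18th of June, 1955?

Count forward from the earlier date (June 18, 1955) to the later (November 19, 1955):
June 1955: 30 − 18 = 12 days remain.
Then July (31), August (31), September (30), October (31): 31 + 31 + 30 + 31 = 123 days.
November 1–19, 1955: 19 days.
Total: 12 + 123 + 19 = 154 days.
154 is a multiple of 7, so the 18th of June, 1955 falls on the same weekday: Saturday.

Saturday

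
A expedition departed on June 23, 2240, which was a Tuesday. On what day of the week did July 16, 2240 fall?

Thursday

June 2240: 30 − 23 = 7 days remain.
July 1–16, 2240: 16 days.
Total: 7 + 16 = 23 days.
23 mod 7 = 2, so 2 days after Tuesday is Thursday.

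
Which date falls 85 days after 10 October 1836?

3 January 1837

Count 85 days after October 10, 1836:
October 1836: 31 − 10 = 21 days remain.
Then November (30), December (31): 30 + 31 = 61 days.
January 1–3, 1837: 3 days.
Total: 21 + 61 + 3 = 85 days.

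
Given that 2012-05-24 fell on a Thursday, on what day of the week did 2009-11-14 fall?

Count forward from the earlier date (November 14, 2009) to the later (May 24, 2012):
Day-of-year of November 14, 2009: 318.
Day-of-year of May 24, 2012: 145.
2009 has 365 days, so 365 − 318 = 47 days remain in 2009.
Full years: 2010: 365; 2011: 365. Sum = 730.
Total: 47 + 730 + 145 = 922 days.
922 mod 7 = 5, so 5 days before Thursday is Saturday.

Saturday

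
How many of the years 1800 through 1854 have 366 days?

13

Years divisible by 4: 1800, 1804, …, 1852 — 14 in all.
Of these, 1800 is divisible by 100 but not 400, so not leap.
Leap years: 14 − 1 = 13.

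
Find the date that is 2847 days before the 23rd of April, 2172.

the 7th of July, 2164

Count 2847 days before April 23, 2172:
Day-of-year of July 7, 2164: 189.
Day-of-year of April 23, 2172: 114.
2164 has 366 days, so 366 − 189 = 177 days remain in 2164.
Full years 2165–2171: 6 common + 1 leap = 6×365 + 1×366 = 2556 days.
Total: 177 + 2556 + 114 = 2847 days.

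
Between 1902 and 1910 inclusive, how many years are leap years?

Years divisible by 4 in [1902, 1910]: 1904, 1908.
No century exceptions apply. Count: 2.

2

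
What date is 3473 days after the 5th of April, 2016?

the 8th of October, 2025

Count 3473 days after April 5, 2016:
Day-of-year of April 5, 2016: 96.
Day-of-year of October 8, 2025: 281.
2016 has 366 days, so 366 − 96 = 270 days remain in 2016.
Full years 2017–2024: 6 common + 2 leap = 6×365 + 2×366 = 2922 days.
Total: 270 + 2922 + 281 = 3473 days.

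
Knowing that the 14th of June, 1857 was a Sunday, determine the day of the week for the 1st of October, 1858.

Friday

June 1857: 30 − 14 = 16 days remain.
Then 15 full months totalling 457 days.
October 1, 1858: 1 day.
Total: 16 + 457 + 1 = 474 days.
474 mod 7 = 5, so 5 days after Sunday is Friday.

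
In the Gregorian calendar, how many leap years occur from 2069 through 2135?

Years divisible by 4: 2072, 2076, …, 2132 — 16 in all.
Of these, 2100 is divisible by 100 but not 400, so not leap.
Leap years: 16 − 1 = 15.

15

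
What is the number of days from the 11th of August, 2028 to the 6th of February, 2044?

Day-of-year of August 11, 2028: 224.
Day-of-year of February 6, 2044: 37.
2028 has 366 days, so 366 − 224 = 142 days remain in 2028.
Full years 2029–2043: 12 common + 3 leap = 12×365 + 3×366 = 5478 days.
Total: 142 + 5478 + 37 = 5657 days.

5657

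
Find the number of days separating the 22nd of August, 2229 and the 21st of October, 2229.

60

August 2229: 31 − 22 = 9 days remain.
Then September (30): 30 days.
October 1–21, 2229: 21 days.
Total: 9 + 30 + 21 = 60 days.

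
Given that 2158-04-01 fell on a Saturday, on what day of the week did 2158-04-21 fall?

Friday

Within April 2158: 21 − 1 = 20 days.
20 mod 7 = 6, so 6 days after Saturday is Friday.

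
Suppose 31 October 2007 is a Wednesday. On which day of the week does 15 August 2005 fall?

Monday

Count forward from the earlier date (August 15, 2005) to the later (October 31, 2007):
Day-of-year of August 15, 2005: 227.
Day-of-year of October 31, 2007: 304.
2005 has 365 days, so 365 − 227 = 138 days remain in 2005.
Full years: 2006: 365. Sum = 365.
Total: 138 + 365 + 304 = 807 days.
807 mod 7 = 2, so 2 days before Wednesday is Monday.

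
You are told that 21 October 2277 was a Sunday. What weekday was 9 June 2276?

Friday

Count forward from the earlier date (June 9, 2276) to the later (October 21, 2277):
June 9, 2276 → June 9, 2277: 365 days.
June 2277: 30 − 9 = 21 days remain.
Then July (31), August (31), September (30): 31 + 31 + 30 = 92 days.
October 1–21, 2277: 21 days.
Residual: 134 days.
Total: 499 days.
499 mod 7 = 2, so 2 days before Sunday is Friday.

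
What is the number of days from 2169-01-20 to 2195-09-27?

Day-of-year of January 20, 2169: 20.
Day-of-year of September 27, 2195: 270.
2169 has 365 days, so 365 − 20 = 345 days remain in 2169.
Full years 2170–2194: 19 common + 6 leap = 19×365 + 6×366 = 9131 days.
Total: 345 + 9131 + 270 = 9746 days.

9746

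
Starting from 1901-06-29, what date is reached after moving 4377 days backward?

1889-07-04

Count 4377 days before June 29, 1901:
Day-of-year of July 4, 1889: 185.
Day-of-year of June 29, 1901: 180.
1889 has 365 days, so 365 − 185 = 180 days remain in 1889.
Full years 1890–1900: 9 common + 2 leap = 9×365 + 2×366 = 4017 days.
Total: 180 + 4017 + 180 = 4377 days.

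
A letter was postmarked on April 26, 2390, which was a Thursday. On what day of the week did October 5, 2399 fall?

Tuesday

From April 26, 2390 to April 26, 2399: 9 years, of which 2 contain a Feb 29 — 7×365 + 2×366 = 3287 days.
April 2399: 30 − 26 = 4 days remain.
Then May (31), June (30), July (31), August (31), September (30): 31 + 30 + 31 + 31 + 30 = 153 days.
October 1–5, 2399: 5 days.
Residual: 162 days.
Total: 3449 days.
3449 mod 7 = 5, so 5 days after Thursday is Tuesday.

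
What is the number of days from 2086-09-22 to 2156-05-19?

25441

From September 22, 2086 to September 22, 2155: 69 years, of which 16 contain a Feb 29 — 53×365 + 16×366 = 25201 days.
(2100 is not a leap year (divisible by 100 but not 400).)
September 2155: 30 − 22 = 8 days remain.
Then October (31), November (30), December (31), January (31), February 2156 (29), March (31), April (30): 31 + 30 + 31 + 31 + 29 + 31 + 30 = 213 days.
May 1–19, 2156: 19 days.
Residual: 240 days.
Total: 25441 days.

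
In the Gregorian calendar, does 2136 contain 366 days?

2136 is a leap year.

Yes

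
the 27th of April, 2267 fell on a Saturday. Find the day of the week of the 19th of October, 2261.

Count forward from the earlier date (October 19, 2261) to the later (April 27, 2267):
October 19, 2261 → October 19, 2262: 365 days.
October 19, 2262 → October 19, 2263: 365 days.
October 19, 2263 → October 19, 2264: 366 days (2264 is a leap year).
October 19, 2264 → October 19, 2265: 365 days.
October 19, 2265 → October 19, 2266: 365 days.
October 2266: 31 − 19 = 12 days remain.
Then November (30), December (31), January (31), February 2267 (28), March (31): 30 + 31 + 31 + 28 + 31 = 151 days.
April 1–27, 2267: 27 days.
Residual: 190 days.
Total: 2016 days.
2016 is a multiple of 7, so the 19th of October, 2261 falls on the same weekday: Saturday.

Saturday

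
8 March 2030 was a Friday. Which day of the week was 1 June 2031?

March 2030: 31 − 8 = 23 days remain.
Then 14 full months totalling 426 days.
June 1, 2031: 1 day.
Total: 23 + 426 + 1 = 450 days.
450 mod 7 = 2, so 2 days after Friday is Sunday.

Sunday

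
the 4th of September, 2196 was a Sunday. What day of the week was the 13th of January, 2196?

Count forward from the earlier date (January 13, 2196) to the later (September 4, 2196):
January 2196: 31 − 13 = 18 days remain.
Then February 2196 (29), March (31), April (30), May (31), June (30), July (31), August (31): 29 + 31 + 30 + 31 + 30 + 31 + 31 = 213 days.
September 1–4, 2196: 4 days.
Total: 18 + 213 + 4 = 235 days.
235 mod 7 = 4, so 4 days before Sunday is Wednesday.

Wednesday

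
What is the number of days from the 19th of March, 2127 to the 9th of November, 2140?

4984

From March 19, 2127 to March 19, 2140: 13 years, of which 4 contain a Feb 29 — 9×365 + 4×366 = 4749 days.
March 2140: 31 − 19 = 12 days remain.
Then April (30), May (31), June (30), July (31), August (31), September (30), October (31): 30 + 31 + 30 + 31 + 31 + 30 + 31 = 214 days.
November 1–9, 2140: 9 days.
Residual: 235 days.
Total: 4984 days.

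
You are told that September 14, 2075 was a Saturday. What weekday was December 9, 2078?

Day-of-year of September 14, 2075: 257.
Day-of-year of December 9, 2078: 343.
2075 has 365 days, so 365 − 257 = 108 days remain in 2075.
Full years: 2076: 366; 2077: 365. Sum = 731.
Total: 108 + 731 + 343 = 1182 days.
1182 mod 7 = 6, so 6 days after Saturday is Friday.

Friday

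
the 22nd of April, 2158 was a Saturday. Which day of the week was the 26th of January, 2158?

Count forward from the earlier date (January 26, 2158) to the later (April 22, 2158):
January 2158: 31 − 26 = 5 days remain.
Then February 2158 (28), March (31): 28 + 31 = 59 days.
April 1–22, 2158: 22 days.
Total: 5 + 59 + 22 = 86 days.
86 mod 7 = 2, so 2 days before Saturday is Thursday.

Thursday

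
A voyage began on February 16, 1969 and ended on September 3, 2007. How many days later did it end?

Day-of-year of February 16, 1969: 47.
Day-of-year of September 3, 2007: 246.
1969 has 365 days, so 365 − 47 = 318 days remain in 1969.
Full years 1970–2006: 28 common + 9 leap = 28×365 + 9×366 = 13514 days.
Total: 318 + 13514 + 246 = 14078 days.

14078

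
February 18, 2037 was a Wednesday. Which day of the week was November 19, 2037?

February 2037: 28 − 18 = 10 days remain (2037 is not a leap year, so February has 28 days).
Then March (31), April (30), May (31), June (30), July (31), August (31), September (30), October (31): 31 + 30 + 31 + 30 + 31 + 31 + 30 + 31 = 245 days.
November 1–19, 2037: 19 days.
Total: 10 + 245 + 19 = 274 days.
274 mod 7 = 1, so 1 day after Wednesday is Thursday.

Thursday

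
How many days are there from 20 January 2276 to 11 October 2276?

265

January 2276: 31 − 20 = 11 days remain.
Then February 2276 (29), March (31), April (30), May (31), June (30), July (31), August (31), September (30): 29 + 31 + 30 + 31 + 30 + 31 + 31 + 30 = 243 days.
October 1–11, 2276: 11 days.
Total: 11 + 243 + 11 = 265 days.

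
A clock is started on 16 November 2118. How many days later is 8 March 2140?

7783

From November 16, 2118 to November 16, 2139: 21 years, of which 5 contain a Feb 29 — 16×365 + 5×366 = 7670 days.
November 2139: 30 − 16 = 14 days remain.
Then December (31), January (31), February 2140 (29): 31 + 31 + 29 = 91 days.
March 1–8, 2140: 8 days.
Residual: 113 days.
Total: 7783 days.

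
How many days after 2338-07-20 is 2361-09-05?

Day-of-year of July 20, 2338: 201.
Day-of-year of September 5, 2361: 248.
2338 has 365 days, so 365 − 201 = 164 days remain in 2338.
Full years 2339–2360: 16 common + 6 leap = 16×365 + 6×366 = 8036 days.
Total: 164 + 8036 + 248 = 8448 days.

8448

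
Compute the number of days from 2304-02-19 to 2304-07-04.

February 2304: 29 − 19 = 10 days remain (2304 is a leap year, so February has 29 days).
Then March (31), April (30), May (31), June (30): 31 + 30 + 31 + 30 = 122 days.
July 1–4, 2304: 4 days.
Total: 10 + 122 + 4 = 136 days.

136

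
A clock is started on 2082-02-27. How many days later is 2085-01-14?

February 27, 2082 → February 27, 2083: 365 days.
February 27, 2083 → February 27, 2084: 365 days.
February 2084: 29 − 27 = 2 days remain (2084 is a leap year, so February has 29 days).
Then 10 full months totalling 306 days.
January 1–14, 2085: 14 days.
Residual: 322 days.
Total: 1052 days.

1052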